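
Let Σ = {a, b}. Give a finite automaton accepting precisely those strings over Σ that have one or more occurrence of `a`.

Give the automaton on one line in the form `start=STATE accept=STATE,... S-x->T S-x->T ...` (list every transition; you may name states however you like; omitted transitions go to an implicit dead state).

start=s0 accept=s1,s2 s0-a->s1 s0-b->s0 s1-a->s2 s1-b->s1 s2-a->s2 s2-b->s2

Only the number of `a`s matters, and only up to 2. Make a chain s0 → s1 → s2 advanced by each `a` (with s2 absorbing); every other symbol self-loops. The accepting set is {s1, s2}.
With 3 states:
        a   b  
>  s0   s1  s0 
 * s1   s2  s1 
 * s2   s2  s2 
(> = start, * = accepting)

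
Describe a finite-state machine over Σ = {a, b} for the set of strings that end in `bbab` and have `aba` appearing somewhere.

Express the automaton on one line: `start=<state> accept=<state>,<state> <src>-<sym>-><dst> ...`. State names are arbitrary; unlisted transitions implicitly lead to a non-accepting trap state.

start=q0 accept=q7 q0-a->q1 q0-b->q0 q1-a->q1 q1-b->q2 q2-a->q3 q2-b->q0 q3-a->q3 q3-b->q4 q4-a->q3 q4-b->q5 q5-a->q6 q5-b->q5 q6-a->q3 q6-b->q7 q7-a->q3 q7-b->q5

Build one automaton per condition and run them in lockstep. The first has 5 states tracking how much of the suffix `bbab` has currently been matched; the second has 4 states tracking whether and how much of `aba` has been seen. A product state is a pair (one from each), accepting exactly when both do. Equivalent product states are then merged.
An 8-state machine:
        a   b  
>  q0   q1  q0 
   q1   q1  q2 
   q2   q3  q0 
   q3   q3  q4 
   q4   q3  q5 
   q5   q6  q5 
   q6   q3  q7 
 * q7   q3  q5 
(> = start, * = accepting)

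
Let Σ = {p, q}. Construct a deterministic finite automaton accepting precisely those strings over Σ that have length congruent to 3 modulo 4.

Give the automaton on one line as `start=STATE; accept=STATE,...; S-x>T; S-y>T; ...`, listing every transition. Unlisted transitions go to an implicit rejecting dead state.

start=S0; accept=S3; S0-p>S1; S0-q>S1; S1-p>S2; S1-q>S2; S2-p>S3; S2-q>S3; S3-p>S0; S3-q>S0

Only the length mod 4 matters, so use a 4-cycle: from any state, every input symbol moves to the next state, wrapping S3 back to S0. Mark S3 accepting.
A 4-state machine:
        p   q  
>  S0   S1  S1 
   S1   S2  S2 
   S2   S3  S3 
 * S3   S0  S0 
(> = start, * = accepting)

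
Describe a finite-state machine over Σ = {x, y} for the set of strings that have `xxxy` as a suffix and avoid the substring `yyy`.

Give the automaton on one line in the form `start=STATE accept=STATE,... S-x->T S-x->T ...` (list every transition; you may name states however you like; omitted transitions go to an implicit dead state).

start=s0 accept=s7 s0-x->s1 s0-y->s2 s1-x->s3 s1-y->s2 s2-x->s1 s2-y->s4 s3-x->s5 s3-y->s2 s4-x->s1 s4-y->s6 s5-x->s5 s5-y->s7 s6-x->s6 s6-y->s6 s7-x->s1 s7-y->s4

Build one automaton per condition and run them in lockstep. One (5 states) tracks how much of the suffix `xxxy` has currently been matched; the other (4 states) tracks partial matches of the forbidden pattern `yyy`. Each combined state is a pair, one component from each; accept when both components accept. Equivalent product states are then merged.
        x   y  
>  s0   s1  s2 
   s1   s3  s2 
   s2   s1  s4 
   s3   s5  s2 
   s4   s1  s6 
   s5   s5  s7 
   s6   s6  s6 
 * s7   s1  s4 
(> = start, * = accepting)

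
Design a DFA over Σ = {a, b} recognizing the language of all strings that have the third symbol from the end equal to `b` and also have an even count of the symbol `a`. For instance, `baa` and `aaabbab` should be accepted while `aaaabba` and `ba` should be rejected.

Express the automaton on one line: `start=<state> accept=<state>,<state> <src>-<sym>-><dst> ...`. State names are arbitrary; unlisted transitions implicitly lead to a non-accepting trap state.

start=q0 accept=q8,q9,q10,q11 q0-a->q1 q0-b->q2 q1-a->q0 q1-b->q3 q2-a->q4 q2-b->q5 q3-a->q6 q3-b->q7 q4-a->q8 q4-b->q3 q5-a->q4 q5-b->q9 q6-a->q1 q6-b->q10 q7-a->q11 q7-b->q7 q8-a->q1 q8-b->q2 q9-a->q4 q9-b->q9 q10-a->q4 q10-b->q5 q11-a->q1 q11-b->q10

Run two small machines in parallel and take their product. The first has 15 states tracking the last 3 symbols read; the second has 2 states tracking the count of `a`s modulo 2. A product state is a pair (one from each), accepting exactly when both do. Equivalent product states are then merged.
12 states suffice.
          a    b  
>  q0     q1   q2 
   q1     q0   q3 
   q2     q4   q5 
   q3     q6   q7 
   q4     q8   q3 
   q5     q4   q9 
   q6     q1  q10 
   q7    q11   q7 
 * q8     q1   q2 
 * q9     q4   q9 
 * q10    q4   q5 
 * q11    q1  q10 
(> = start, * = accepting)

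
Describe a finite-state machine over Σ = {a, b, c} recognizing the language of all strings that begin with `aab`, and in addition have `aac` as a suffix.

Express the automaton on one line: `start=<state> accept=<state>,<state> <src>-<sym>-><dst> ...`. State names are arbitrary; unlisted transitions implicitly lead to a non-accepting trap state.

start=s0 accept=s7 s0-a->s1 s0-b->s2 s0-c->s2 s1-a->s3 s1-b->s2 s1-c->s2 s2-a->s2 s2-b->s2 s2-c->s2 s3-a->s2 s3-b->s4 s3-c->s2 s4-a->s5 s4-b->s4 s4-c->s4 s5-a->s6 s5-b->s4 s5-c->s4 s6-a->s6 s6-b->s4 s6-c->s7 s7-a->s5 s7-b->s4 s7-c->s4

Build one automaton per condition and run them in lockstep. One (5 states) tracks whether the input so far still matches the prefix `aab`; the other (4 states) tracks how much of the suffix `aac` has currently been matched. Each combined state is a pair, one component from each; accept when both components accept. Equivalent product states are then merged.
        a   b   c  
>  s0   s1  s2  s2 
   s1   s3  s2  s2 
   s2   s2  s2  s2 
   s3   s2  s4  s2 
   s4   s5  s4  s4 
   s5   s6  s4  s4 
   s6   s6  s4  s7 
 * s7   s5  s4  s4 
(> = start, * = accepting)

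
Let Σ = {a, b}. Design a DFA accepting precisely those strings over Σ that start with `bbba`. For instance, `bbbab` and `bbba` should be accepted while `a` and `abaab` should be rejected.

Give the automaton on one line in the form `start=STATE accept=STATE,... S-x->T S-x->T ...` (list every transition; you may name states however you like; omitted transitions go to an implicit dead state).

Walk along `bbba` while the input agrees: from q0 take `b` to q1, and so on. Any deviation drops to the rejecting sink q5. Once q4 is reached the prefix is confirmed and every continuation is accepted.
With 6 states:
        a   b  
>  q0   q5  q1 
   q1   q5  q2 
   q2   q5  q3 
   q3   q4  q5 
 * q4   q4  q4 
   q5   q5  q5 
(> = start, * = accepting)

start=q0 accept=q4 q0-a->q5 q0-b->q1 q1-a->q5 q1-b->q2 q2-a->q5 q2-b->q3 q3-a->q4 q3-b->q5 q4-a->q4 q4-b->q4 q5-a->q5 q5-b->q5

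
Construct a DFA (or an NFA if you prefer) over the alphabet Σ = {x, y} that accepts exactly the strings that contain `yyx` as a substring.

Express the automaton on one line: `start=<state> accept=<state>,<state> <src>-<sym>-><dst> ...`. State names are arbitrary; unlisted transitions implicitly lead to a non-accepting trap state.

Track how much of `yyx` has been matched so far: state q0 is no progress, q3 is the absorbing accept state reached once `yyx` has occurred. Intermediate states record partial matches; on a mismatch, fall back to the longest reusable overlap.
A 4-state machine:
        x   y  
>  q0   q0  q1 
   q1   q0  q2 
   q2   q3  q2 
 * q3   q3  q3 
(> = start, * = accepting)

start=q0 accept=q3 q0-x->q0 q0-y->q1 q1-x->q0 q1-y->q2 q2-x->q3 q2-y->q2 q3-x->q3 q3-y->q3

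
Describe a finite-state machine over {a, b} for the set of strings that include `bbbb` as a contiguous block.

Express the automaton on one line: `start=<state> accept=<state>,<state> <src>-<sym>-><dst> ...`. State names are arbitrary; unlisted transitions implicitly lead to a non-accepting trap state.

Track how much of `bbbb` has been matched so far: state S0 is no progress, S4 is the absorbing accept state reached once `bbbb` has occurred. Intermediate states record partial matches; on a mismatch, fall back to the longest reusable overlap.
A 5-state machine:
        a   b  
>  S0   S0  S1 
   S1   S0  S2 
   S2   S0  S3 
   S3   S0  S4 
 * S4   S4  S4 
(> = start, * = accepting)

start=S0 accept=S4 S0-a->S0 S0-b->S1 S1-a->S0 S1-b->S2 S2-a->S0 S2-b->S3 S3-a->S0 S3-b->S4 S4-a->S4 S4-b->S4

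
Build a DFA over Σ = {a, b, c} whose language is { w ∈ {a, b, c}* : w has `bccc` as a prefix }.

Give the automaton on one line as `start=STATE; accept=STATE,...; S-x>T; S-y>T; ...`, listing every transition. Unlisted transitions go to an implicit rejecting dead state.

start=s0; accept=s4; s0-a>s5; s0-b>s1; s0-c>s5; s1-a>s5; s1-b>s5; s1-c>s2; s2-a>s5; s2-b>s5; s2-c>s3; s3-a>s5; s3-b>s5; s3-c>s4; s4-a>s4; s4-b>s4; s4-c>s4; s5-a>s5; s5-b>s5; s5-c>s5

Walk along `bccc` while the input agrees: from s0 take `b` to s1, and so on. Any deviation drops to the rejecting sink s5. Once s4 is reached the prefix is confirmed and every continuation is accepted.
A 6-state machine:
        a   b   c  
>  s0   s5  s1  s5 
   s1   s5  s5  s2 
   s2   s5  s5  s3 
   s3   s5  s5  s4 
 * s4   s4  s4  s4 
   s5   s5  s5  s5 
(> = start, * = accepting)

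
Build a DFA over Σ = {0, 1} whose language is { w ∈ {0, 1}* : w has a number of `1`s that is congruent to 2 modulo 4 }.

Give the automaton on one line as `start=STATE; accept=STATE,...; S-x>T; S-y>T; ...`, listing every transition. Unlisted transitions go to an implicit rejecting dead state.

The only thing that matters is how many `1`s have appeared, reduced mod 4. Use one state per residue: A for 0, …, D for 3. Reading `1` moves to the next residue; anything else stays put. C is accepting.
A 4-state machine:
       0  1 
>  A   A  B 
   B   B  C 
 * C   C  D 
   D   D  A 
(> = start, * = accepting)

start=A; accept=C; A-0>A; A-1>B; B-0>B; B-1>C; C-0>C; C-1>D; D-0>D; D-1>A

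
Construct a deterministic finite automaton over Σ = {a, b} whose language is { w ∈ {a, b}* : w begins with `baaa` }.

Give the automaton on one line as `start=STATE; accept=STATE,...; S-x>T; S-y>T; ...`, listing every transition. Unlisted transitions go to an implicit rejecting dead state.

start=s0; accept=s4; s0-a>s5; s0-b>s1; s1-a>s2; s1-b>s5; s2-a>s3; s2-b>s5; s3-a>s4; s3-b>s5; s4-a>s4; s4-b>s4; s5-a>s5; s5-b>s5

Check the first 4 symbols one by one: s0 through s3 record how many have matched `baaa` so far; any wrong symbol goes to the dead state s5. After all 4 match we enter the accepting sink s4.
With 6 states:
        a   b  
>  s0   s5  s1 
   s1   s2  s5 
   s2   s3  s5 
   s3   s4  s5 
 * s4   s4  s4 
   s5   s5  s5 
(> = start, * = accepting)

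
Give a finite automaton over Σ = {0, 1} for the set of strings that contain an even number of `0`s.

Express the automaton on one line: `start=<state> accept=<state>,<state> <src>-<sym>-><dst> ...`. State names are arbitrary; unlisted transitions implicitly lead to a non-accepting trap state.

start=q0 accept=q0 q0-0->q1 q0-1->q0 q1-0->q0 q1-1->q1

Keep the running count of `0`s modulo 2: each `0` advances along the cycle q0 → q1 → q0 while other symbols loop. Accept at q0.
2 states suffice.
        0   1  
>* q0   q1  q0 
   q1   q0  q1 
(> = start, * = accepting)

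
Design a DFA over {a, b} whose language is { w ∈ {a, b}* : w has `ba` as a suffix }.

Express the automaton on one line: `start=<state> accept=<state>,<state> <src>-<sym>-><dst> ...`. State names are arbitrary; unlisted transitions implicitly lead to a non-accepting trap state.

start=q0 accept=q2 q0-a->q0 q0-b->q1 q1-a->q2 q1-b->q1 q2-a->q0 q2-b->q1

Let each state record the length of the longest suffix of the input read so far that is also a prefix of `ba`. q1 means the last symbol is `b`; q2 means the last 2 symbols are `ba`. Accept only at q2, where the string currently ends in `ba`.
With 3 states:
        a   b  
>  q0   q0  q1 
   q1   q2  q1 
 * q2   q0  q1 
(> = start, * = accepting)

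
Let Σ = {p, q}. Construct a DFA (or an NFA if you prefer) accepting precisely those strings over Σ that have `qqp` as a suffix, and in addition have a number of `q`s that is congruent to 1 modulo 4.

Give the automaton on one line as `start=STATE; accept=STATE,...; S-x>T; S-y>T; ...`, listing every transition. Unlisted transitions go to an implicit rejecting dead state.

start=S0; accept=S15; S0-p>S0; S0-q>S1; S1-p>S2; S1-q>S3; S2-p>S2; S2-q>S4; S3-p>S5; S3-q>S6; S4-p>S7; S4-q>S6; S5-p>S7; S5-q>S8; S6-p>S9; S6-q>S10; S7-p>S7; S7-q>S8; S8-p>S11; S8-q>S10; S9-p>S11; S9-q>S12; S10-p>S13; S10-q>S14; S11-p>S11; S11-q>S12; S12-p>S0; S12-q>S14; S13-p>S0; S13-q>S1; S14-p>S15; S14-q>S3; S15-p>S2; S15-q>S4

Build one automaton per condition and run them in lockstep. The first has 4 states tracking how much of the suffix `qqp` has currently been matched; the second has 4 states tracking the count of `q`s modulo 4. A product state is a pair (one from each), accepting exactly when both do.
16 states suffice.
          p    q  
>  S0     S0   S1 
   S1     S2   S3 
   S2     S2   S4 
   S3     S5   S6 
   S4     S7   S6 
   S5     S7   S8 
   S6     S9  S10 
   S7     S7   S8 
   S8    S11  S10 
   S9    S11  S12 
   S10   S13  S14 
   S11   S11  S12 
   S12    S0  S14 
   S13    S0   S1 
   S14   S15   S3 
 * S15    S2   S4 
(> = start, * = accepting)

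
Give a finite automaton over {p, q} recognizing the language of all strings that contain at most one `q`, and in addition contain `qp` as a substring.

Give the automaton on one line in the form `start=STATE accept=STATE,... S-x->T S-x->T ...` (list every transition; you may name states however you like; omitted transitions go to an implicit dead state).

Handle the two conditions separately and then intersect. One (3 states) tracks the count of `q`s, saturating at 2; the other (3 states) tracks whether and how much of `qp` has been seen. Each combined state is a pair, one component from each; accept when both components accept.
5 states suffice.
        p   q  
>  S0   S0  S1 
   S1   S2  S3 
 * S2   S2  S4 
   S3   S4  S3 
   S4   S4  S4 
(> = start, * = accepting)

start=S0 accept=S2 S0-p->S0 S0-q->S1 S1-p->S2 S1-q->S3 S2-p->S2 S2-q->S4 S3-p->S4 S3-q->S3 S4-p->S4 S4-q->S4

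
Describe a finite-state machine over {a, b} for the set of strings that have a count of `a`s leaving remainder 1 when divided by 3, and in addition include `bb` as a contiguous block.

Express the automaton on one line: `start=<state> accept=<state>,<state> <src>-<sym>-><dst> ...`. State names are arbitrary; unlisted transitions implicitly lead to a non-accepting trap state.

Run two small machines in parallel and take their product. One (3 states) tracks the count of `a`s modulo 3; the other (3 states) tracks whether and how much of `bb` has been seen. Each combined state is a pair, one component from each; accept when both components accept.
A 9-state machine:
        a   b  
>  q0   q1  q2 
   q1   q3  q4 
   q2   q1  q5 
   q3   q0  q6 
   q4   q3  q7 
   q5   q7  q5 
   q6   q0  q8 
 * q7   q8  q7 
   q8   q5  q8 
(> = start, * = accepting)

start=q0 accept=q7 q0-a->q1 q0-b->q2 q1-a->q3 q1-b->q4 q2-a->q1 q2-b->q5 q3-a->q0 q3-b->q6 q4-a->q3 q4-b->q7 q5-a->q7 q5-b->q5 q6-a->q0 q6-b->q8 q7-a->q8 q7-b->q7 q8-a->q5 q8-b->q8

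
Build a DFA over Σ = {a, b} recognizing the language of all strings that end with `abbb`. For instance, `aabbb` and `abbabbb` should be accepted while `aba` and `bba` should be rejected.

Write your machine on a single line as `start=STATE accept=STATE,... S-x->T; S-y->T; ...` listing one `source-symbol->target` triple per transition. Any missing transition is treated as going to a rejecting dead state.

start=q0; accept=q4; q0-a->q1; q0-b->q0; q1-a->q1; q1-b->q2; q2-a->q1; q2-b->q3; q3-a->q1; q3-b->q4; q4-a->q1; q4-b->q0

Let each state record the length of the longest suffix of the input read so far that is also a prefix of `abbb`. q1 means the last symbol is `a`; q2 means the last 2 symbols are `ab`; q3 means the last 3 symbols are `abb`; q4 means the last 4 symbols are `abbb`. Accept only at q4, where the string currently ends in `abbb`.
        a   b  
>  q0   q1  q0 
   q1   q1  q2 
   q2   q1  q3 
   q3   q1  q4 
 * q4   q1  q0 
(> = start, * = accepting)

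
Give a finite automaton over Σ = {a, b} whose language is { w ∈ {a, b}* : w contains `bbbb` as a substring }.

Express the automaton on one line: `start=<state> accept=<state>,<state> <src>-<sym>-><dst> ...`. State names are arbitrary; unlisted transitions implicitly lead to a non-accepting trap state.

States q0..q3 record the length of the longest prefix of `bbbb` that matches the current input suffix. Reaching q4 means `bbbb` has been seen, and we stay there forever. Accept from q4.
A 5-state machine:
        a   b  
>  q0   q0  q1 
   q1   q0  q2 
   q2   q0  q3 
   q3   q0  q4 
 * q4   q4  q4 
(> = start, * = accepting)

start=q0 accept=q4 q0-a->q0 q0-b->q1 q1-a->q0 q1-b->q2 q2-a->q0 q2-b->q3 q3-a->q0 q3-b->q4 q4-a->q4 q4-b->q4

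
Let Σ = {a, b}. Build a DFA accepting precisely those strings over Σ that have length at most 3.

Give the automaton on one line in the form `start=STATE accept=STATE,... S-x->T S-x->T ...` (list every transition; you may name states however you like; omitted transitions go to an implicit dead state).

We only need to distinguish lengths 0, 1, …, 3, and '>3'. Chain s0 → s1 → s2 → s3 → s4 on every symbol, with s4 looping. Accepting states: {s0, s1, s2, s3}.
5 states suffice.
        a   b  
>* s0   s1  s1 
 * s1   s2  s2 
 * s2   s3  s3 
 * s3   s4  s4 
   s4   s4  s4 
(> = start, * = accepting)

start=s0 accept=s0,s1,s2,s3 s0-a->s1 s0-b->s1 s1-a->s2 s1-b->s2 s2-a->s3 s2-b->s3 s3-a->s4 s3-b->s4 s4-a->s4 s4-b->s4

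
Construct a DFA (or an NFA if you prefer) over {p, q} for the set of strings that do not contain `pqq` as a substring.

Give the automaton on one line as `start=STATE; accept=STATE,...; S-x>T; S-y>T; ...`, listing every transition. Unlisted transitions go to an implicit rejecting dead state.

start=s0; accept=s0,s1,s2; s0-p>s1; s0-q>s0; s1-p>s1; s1-q>s2; s2-p>s1; s2-q>s3; s3-p>s3; s3-q>s3

This is the complement of 'contains `pqq`'. Use the same substring-matching states — s0 through s3 holding how much of `pqq` has just been matched — but flip the accepting set: everything except the trap s3 accepts.
With 4 states:
        p   q  
>* s0   s1  s0 
 * s1   s1  s2 
 * s2   s1  s3 
   s3   s3  s3 
(> = start, * = accepting)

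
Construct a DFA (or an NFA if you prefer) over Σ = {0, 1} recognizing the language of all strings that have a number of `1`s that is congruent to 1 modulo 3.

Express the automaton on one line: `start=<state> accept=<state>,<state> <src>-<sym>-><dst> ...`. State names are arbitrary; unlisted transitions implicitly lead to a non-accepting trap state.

start=A accept=B A-0->A A-1->B B-0->B B-1->C C-0->C C-1->A

Keep the running count of `1`s modulo 3: each `1` advances along the cycle A → B → C → A while other symbols loop. Accept at B.
A 3-state machine:
       0  1 
>  A   A  B 
 * B   B  C 
   C   C  A 
(> = start, * = accepting)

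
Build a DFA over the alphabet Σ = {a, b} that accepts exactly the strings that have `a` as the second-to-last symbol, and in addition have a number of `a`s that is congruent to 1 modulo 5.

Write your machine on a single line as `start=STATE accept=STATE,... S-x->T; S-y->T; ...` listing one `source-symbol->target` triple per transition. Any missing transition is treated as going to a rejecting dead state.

start=q0; accept=q4,q19; q0-a->q1; q0-b->q2; q1-a->q3; q1-b->q4; q2-a->q5; q2-b->q6; q3-a->q7; q3-b->q8; q4-a->q9; q4-b->q10; q5-a->q3; q5-b->q4; q6-a->q5; q6-b->q6; q7-a->q11; q7-b->q12; q8-a->q13; q8-b->q14; q9-a->q7; q9-b->q8; q10-a->q9; q10-b->q10; q11-a->q15; q11-b->q16; q12-a->q17; q12-b->q18; q13-a->q11; q13-b->q12; q14-a->q13; q14-b->q14; q15-a->q19; q15-b->q20; q16-a->q21; q16-b->q22; q17-a->q15; q17-b->q16; q18-a->q17; q18-b->q18; q19-a->q3; q19-b->q4; q20-a->q5; q20-b->q6; q21-a->q19; q21-b->q20; q22-a->q21; q22-b->q22

Handle the two conditions separately and then intersect. The first has 7 states tracking the last 2 symbols read; the second has 5 states tracking the count of `a`s modulo 5. A product state is a pair (one from each), accepting exactly when both do.
          a    b  
>  q0     q1   q2 
   q1     q3   q4 
   q2     q5   q6 
   q3     q7   q8 
 * q4     q9  q10 
   q5     q3   q4 
   q6     q5   q6 
   q7    q11  q12 
   q8    q13  q14 
   q9     q7   q8 
   q10    q9  q10 
   q11   q15  q16 
   q12   q17  q18 
   q13   q11  q12 
   q14   q13  q14 
   q15   q19  q20 
   q16   q21  q22 
   q17   q15  q16 
   q18   q17  q18 
 * q19    q3   q4 
   q20    q5   q6 
   q21   q19  q20 
   q22   q21  q22 
(> = start, * = accepting)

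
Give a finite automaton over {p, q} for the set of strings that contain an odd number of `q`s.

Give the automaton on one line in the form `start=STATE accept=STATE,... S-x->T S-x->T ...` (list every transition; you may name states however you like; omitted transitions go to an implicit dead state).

Keep the running count of `q`s modulo 2: each `q` advances along the cycle S0 → S1 → S0 while other symbols loop. Accept at S1.
        p   q  
>  S0   S0  S1 
 * S1   S1  S0 
(> = start, * = accepting)

start=S0 accept=S1 S0-p->S0 S0-q->S1 S1-p->S1 S1-q->S0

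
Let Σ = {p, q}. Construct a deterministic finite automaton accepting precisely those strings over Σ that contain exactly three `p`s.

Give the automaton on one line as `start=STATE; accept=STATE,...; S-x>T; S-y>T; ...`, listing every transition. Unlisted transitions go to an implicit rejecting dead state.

start=S0; accept=S3; S0-p>S1; S0-q>S0; S1-p>S2; S1-q>S1; S2-p>S3; S2-q>S2; S3-p>S4; S3-q>S3; S4-p>S4; S4-q>S4

Only the number of `p`s matters, and only up to 4. Make a chain S0 → S1 → S2 → S3 → S4 advanced by each `p` (with S4 absorbing); every other symbol self-loops. The accepting set is {S3}.
A 5-state machine:
        p   q  
>  S0   S1  S0 
   S1   S2  S1 
   S2   S3  S2 
 * S3   S4  S3 
   S4   S4  S4 
(> = start, * = accepting)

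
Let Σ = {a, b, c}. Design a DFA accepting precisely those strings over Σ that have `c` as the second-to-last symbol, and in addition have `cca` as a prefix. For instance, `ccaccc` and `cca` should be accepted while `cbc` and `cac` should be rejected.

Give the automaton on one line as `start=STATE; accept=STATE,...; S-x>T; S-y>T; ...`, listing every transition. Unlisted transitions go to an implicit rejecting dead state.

start=S0; accept=S4,S7; S0-a>S1; S0-b>S1; S0-c>S2; S1-a>S1; S1-b>S1; S1-c>S1; S2-a>S1; S2-b>S1; S2-c>S3; S3-a>S4; S3-b>S1; S3-c>S1; S4-a>S5; S4-b>S5; S4-c>S6; S5-a>S5; S5-b>S5; S5-c>S6; S6-a>S4; S6-b>S4; S6-c>S7; S7-a>S4; S7-b>S4; S7-c>S7

Build one automaton per condition and run them in lockstep. One (13 states) tracks the last 2 symbols read; the other (5 states) tracks whether the input so far still matches the prefix `cca`. Each combined state is a pair, one component from each; accept when both components accept. Equivalent product states are then merged.
An 8-state machine:
        a   b   c  
>  S0   S1  S1  S2 
   S1   S1  S1  S1 
   S2   S1  S1  S3 
   S3   S4  S1  S1 
 * S4   S5  S5  S6 
   S5   S5  S5  S6 
   S6   S4  S4  S7 
 * S7   S4  S4  S7 
(> = start, * = accepting)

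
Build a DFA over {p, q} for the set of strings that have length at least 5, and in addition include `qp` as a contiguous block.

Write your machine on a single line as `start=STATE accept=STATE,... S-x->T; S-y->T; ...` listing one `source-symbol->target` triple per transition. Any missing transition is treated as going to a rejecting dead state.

start=S0; accept=S11; S0-p->S1; S0-q->S2; S1-p->S3; S1-q->S4; S2-p->S5; S2-q->S4; S3-p->S6; S3-q->S7; S4-p->S8; S4-q->S7; S5-p->S8; S5-q->S8; S6-p->S6; S6-q->S9; S7-p->S10; S7-q->S9; S8-p->S10; S8-q->S10; S9-p->S11; S9-q->S9; S10-p->S11; S10-q->S11; S11-p->S11; S11-q->S11

Handle the two conditions separately and then intersect. The first has 7 states tracking the input length, saturating at 6; the second has 3 states tracking whether and how much of `qp` has been seen. A product state is a pair (one from each), accepting exactly when both do. Minimizing collapses redundant product states.
A 12-state machine:
          p    q  
>  S0     S1   S2 
   S1     S3   S4 
   S2     S5   S4 
   S3     S6   S7 
   S4     S8   S7 
   S5     S8   S8 
   S6     S6   S9 
   S7    S10   S9 
   S8    S10  S10 
   S9    S11   S9 
   S10   S11  S11 
 * S11   S11  S11 
(> = start, * = accepting)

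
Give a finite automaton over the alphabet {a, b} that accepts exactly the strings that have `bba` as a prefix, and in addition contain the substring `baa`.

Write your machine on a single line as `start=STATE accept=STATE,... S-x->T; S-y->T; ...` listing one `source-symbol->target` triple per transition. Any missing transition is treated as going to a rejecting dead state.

start=S0; accept=S5; S0-a->S1; S0-b->S2; S1-a->S1; S1-b->S1; S2-a->S1; S2-b->S3; S3-a->S4; S3-b->S1; S4-a->S5; S4-b->S6; S5-a->S5; S5-b->S5; S6-a->S4; S6-b->S6

Handle the two conditions separately and then intersect. One (5 states) tracks whether the input so far still matches the prefix `bba`; the other (4 states) tracks whether and how much of `baa` has been seen. Each combined state is a pair, one component from each; accept when both components accept. Equivalent product states are then merged.
With 7 states:
        a   b  
>  S0   S1  S2 
   S1   S1  S1 
   S2   S1  S3 
   S3   S4  S1 
   S4   S5  S6 
 * S5   S5  S5 
   S6   S4  S6 
(> = start, * = accepting)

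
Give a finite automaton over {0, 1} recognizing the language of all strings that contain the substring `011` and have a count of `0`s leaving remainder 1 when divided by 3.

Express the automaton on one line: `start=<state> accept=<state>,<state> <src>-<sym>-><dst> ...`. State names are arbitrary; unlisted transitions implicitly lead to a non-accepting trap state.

Build one automaton per condition and run them in lockstep. One (4 states) tracks whether and how much of `011` has been seen; the other (3 states) tracks the count of `0`s modulo 3. Each combined state is a pair, one component from each; accept when both components accept.
A 10-state machine:
       0  1 
>  A   B  A 
   B   C  D 
   C   E  F 
   D   C  G 
   E   B  H 
   F   E  I 
 * G   I  G 
   H   B  J 
   I   J  I 
   J   G  J 
(> = start, * = accepting)

start=A accept=G A-0->B A-1->A B-0->C B-1->D C-0->E C-1->F D-0->C D-1->G E-0->B E-1->H F-0->E F-1->I G-0->I G-1->G H-0->B H-1->J I-0->J I-1->I J-0->G J-1->J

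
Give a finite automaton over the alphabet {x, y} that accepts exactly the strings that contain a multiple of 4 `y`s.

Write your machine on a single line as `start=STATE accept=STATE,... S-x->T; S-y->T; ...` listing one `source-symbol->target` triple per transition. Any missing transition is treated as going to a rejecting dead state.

start=q0; accept=q0; q0-x->q0; q0-y->q1; q1-x->q1; q1-y->q2; q2-x->q2; q2-y->q3; q3-x->q3; q3-y->q0

Keep the running count of `y`s modulo 4: each `y` advances along the cycle q0 → q1 → q2 → q3 → q0 while other symbols loop. Accept at q0.
With 4 states:
        x   y  
>* q0   q0  q1 
   q1   q1  q2 
   q2   q2  q3 
   q3   q3  q0 
(> = start, * = accepting)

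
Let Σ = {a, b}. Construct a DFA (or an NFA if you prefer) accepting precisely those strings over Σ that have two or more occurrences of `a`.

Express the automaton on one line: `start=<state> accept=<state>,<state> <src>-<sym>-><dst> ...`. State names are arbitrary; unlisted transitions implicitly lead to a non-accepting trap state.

Only the number of `a`s matters, and only up to 3. Make a chain s0 → s1 → s2 → s3 advanced by each `a` (with s3 absorbing); every other symbol self-loops. The accepting set is {s2, s3}.
A 4-state machine:
        a   b  
>  s0   s1  s0 
   s1   s2  s1 
 * s2   s3  s2 
 * s3   s3  s3 
(> = start, * = accepting)

start=s0 accept=s2,s3 s0-a->s1 s0-b->s0 s1-a->s2 s1-b->s1 s2-a->s3 s2-b->s2 s3-a->s3 s3-b->s3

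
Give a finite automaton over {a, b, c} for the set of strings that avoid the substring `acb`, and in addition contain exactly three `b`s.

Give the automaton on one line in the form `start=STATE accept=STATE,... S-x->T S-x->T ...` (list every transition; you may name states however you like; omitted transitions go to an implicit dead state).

Handle the two conditions separately and then intersect. One (4 states) tracks partial matches of the forbidden pattern `acb`; the other (5 states) tracks the count of `b`s, saturating at 4. Each combined state is a pair, one component from each; accept when both components accept. After merging equivalent states the machine shrinks.
11 states suffice.
          a    b    c  
>  s0     s1   s2   s0 
   s1     s1   s2   s3 
   s2     s4   s5   s2 
   s3     s1   s6   s0 
   s4     s4   s5   s7 
   s5     s8   s9   s5 
   s6     s6   s6   s6 
   s7     s4   s6   s2 
   s8     s8   s9  s10 
 * s9     s9   s6   s9 
   s10    s8   s6   s5 
(> = start, * = accepting)

start=s0 accept=s9 s0-a->s1 s0-b->s2 s0-c->s0 s1-a->s1 s1-b->s2 s1-c->s3 s2-a->s4 s2-b->s5 s2-c->s2 s3-a->s1 s3-b->s6 s3-c->s0 s4-a->s4 s4-b->s5 s4-c->s7 s5-a->s8 s5-b->s9 s5-c->s5 s6-a->s6 s6-b->s6 s6-c->s6 s7-a->s4 s7-b->s6 s7-c->s2 s8-a->s8 s8-b->s9 s8-c->s10 s9-a->s9 s9-b->s6 s9-c->s9 s10-a->s8 s10-b->s6 s10-c->s5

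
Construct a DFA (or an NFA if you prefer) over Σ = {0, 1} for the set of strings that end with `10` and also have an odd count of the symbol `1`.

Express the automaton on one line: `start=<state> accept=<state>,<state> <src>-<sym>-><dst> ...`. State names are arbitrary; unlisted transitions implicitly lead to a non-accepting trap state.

Run two small machines in parallel and take their product. The first has 3 states tracking how much of the suffix `10` has currently been matched; the second has 2 states tracking the count of `1`s modulo 2. A product state is a pair (one from each), accepting exactly when both do.
        0   1  
>  q0   q0  q1 
   q1   q2  q3 
 * q2   q4  q3 
   q3   q5  q1 
   q4   q4  q3 
   q5   q0  q1 
(> = start, * = accepting)

start=q0 accept=q2 q0-0->q0 q0-1->q1 q1-0->q2 q1-1->q3 q2-0->q4 q2-1->q3 q3-0->q5 q3-1->q1 q4-0->q4 q4-1->q3 q5-0->q0 q5-1->q1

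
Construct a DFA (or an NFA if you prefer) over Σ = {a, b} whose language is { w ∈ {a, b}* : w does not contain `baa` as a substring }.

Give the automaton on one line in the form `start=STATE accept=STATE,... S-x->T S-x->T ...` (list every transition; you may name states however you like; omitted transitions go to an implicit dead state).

Track partial matches of the forbidden pattern `baa`. State q3 is a dead state reached once `baa` has occurred; every other state accepts. q0 means no part of `baa` is currently matched.
4 states suffice.
        a   b  
>* q0   q0  q1 
 * q1   q2  q1 
 * q2   q3  q1 
   q3   q3  q3 
(> = start, * = accepting)

start=q0 accept=q0,q1,q2 q0-a->q0 q0-b->q1 q1-a->q2 q1-b->q1 q2-a->q3 q2-b->q1 q3-a->q3 q3-b->q3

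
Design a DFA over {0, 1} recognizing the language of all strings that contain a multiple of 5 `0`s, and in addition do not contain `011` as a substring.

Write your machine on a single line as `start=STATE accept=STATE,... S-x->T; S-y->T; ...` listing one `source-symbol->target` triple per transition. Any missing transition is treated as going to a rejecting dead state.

start=A; accept=A,K,N; A-0->B; A-1->A; B-0->C; B-1->D; C-0->E; C-1->F; D-0->C; D-1->G; E-0->H; E-1->I; F-0->E; F-1->J; G-0->J; G-1->G; H-0->K; H-1->L; I-0->H; I-1->M; J-0->M; J-1->J; K-0->B; K-1->N; L-0->K; L-1->O; M-0->O; M-1->M; N-0->B; N-1->P; O-0->P; O-1->O; P-0->G; P-1->P

Handle the two conditions separately and then intersect. One (5 states) tracks the count of `0`s modulo 5; the other (4 states) tracks partial matches of the forbidden pattern `011`. Each combined state is a pair, one component from each; accept when both components accept.
       0  1 
>* A   B  A 
   B   C  D 
   C   E  F 
   D   C  G 
   E   H  I 
   F   E  J 
   G   J  G 
   H   K  L 
   I   H  M 
   J   M  J 
 * K   B  N 
   L   K  O 
   M   O  M 
 * N   B  P 
   O   P  O 
   P   G  P 
(> = start, * = accepting)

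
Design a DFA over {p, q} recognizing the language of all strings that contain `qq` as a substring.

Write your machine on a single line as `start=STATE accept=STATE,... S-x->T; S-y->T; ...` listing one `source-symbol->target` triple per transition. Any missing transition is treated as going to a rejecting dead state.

States S0..S1 record the length of the longest prefix of `qq` that matches the current input suffix. Reaching S2 means `qq` has been seen, and we stay there forever. Accept from S2.
With 3 states:
        p   q  
>  S0   S0  S1 
   S1   S0  S2 
 * S2   S2  S2 
(> = start, * = accepting)

start=S0; accept=S2; S0-p->S0; S0-q->S1; S1-p->S0; S1-q->S2; S2-p->S2; S2-q->S2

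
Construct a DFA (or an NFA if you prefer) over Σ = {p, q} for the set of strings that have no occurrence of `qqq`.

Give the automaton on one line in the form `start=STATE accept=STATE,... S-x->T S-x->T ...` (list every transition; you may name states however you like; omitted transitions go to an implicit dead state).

start=s0 accept=s0,s1,s2 s0-p->s0 s0-q->s1 s1-p->s0 s1-q->s2 s2-p->s0 s2-q->s3 s3-p->s3 s3-q->s3

This is the complement of 'contains `qqq`'. Use the same substring-matching states — s0 through s3 holding how much of `qqq` has just been matched — but flip the accepting set: everything except the trap s3 accepts.
With 4 states:
        p   q  
>* s0   s0  s1 
 * s1   s0  s2 
 * s2   s0  s3 
   s3   s3  s3 
(> = start, * = accepting)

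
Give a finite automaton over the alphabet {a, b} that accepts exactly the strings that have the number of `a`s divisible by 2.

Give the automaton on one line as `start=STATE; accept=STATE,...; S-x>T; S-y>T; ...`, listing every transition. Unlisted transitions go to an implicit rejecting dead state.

start=q0; accept=q0; q0-a>q1; q0-b>q0; q1-a>q0; q1-b>q1

The only thing that matters is how many `a`s have appeared, reduced mod 2. Use one state per residue: q0 for 0, …, q1 for 1. Reading `a` moves to the next residue; anything else stays put. q0 is accepting.
With 2 states:
        a   b  
>* q0   q1  q0 
   q1   q0  q1 
(> = start, * = accepting)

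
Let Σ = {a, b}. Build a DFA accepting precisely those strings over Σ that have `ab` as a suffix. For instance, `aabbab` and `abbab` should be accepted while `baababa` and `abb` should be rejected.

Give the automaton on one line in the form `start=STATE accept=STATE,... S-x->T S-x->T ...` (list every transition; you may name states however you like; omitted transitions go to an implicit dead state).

start=q0 accept=q2 q0-a->q1 q0-b->q0 q1-a->q1 q1-b->q2 q2-a->q1 q2-b->q0

Let each state record the length of the longest suffix of the input read so far that is also a prefix of `ab`. q1 means the last symbol is `a`; q2 means the last 2 symbols are `ab`. Accept only at q2, where the string currently ends in `ab`.
        a   b  
>  q0   q1  q0 
   q1   q1  q2 
 * q2   q1  q0 
(> = start, * = accepting)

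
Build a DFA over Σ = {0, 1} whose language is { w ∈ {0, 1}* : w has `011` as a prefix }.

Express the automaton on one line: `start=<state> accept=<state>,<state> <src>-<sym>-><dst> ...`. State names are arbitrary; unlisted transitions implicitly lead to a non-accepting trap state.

Check the first 3 symbols one by one: S0 through S2 record how many have matched `011` so far; any wrong symbol goes to the dead state S4. After all 3 match we enter the accepting sink S3.
5 states suffice.
        0   1  
>  S0   S1  S4 
   S1   S4  S2 
   S2   S4  S3 
 * S3   S3  S3 
   S4   S4  S4 
(> = start, * = accepting)

start=S0 accept=S3 S0-0->S1 S0-1->S4 S1-0->S4 S1-1->S2 S2-0->S4 S2-1->S3 S3-0->S3 S3-1->S3 S4-0->S4 S4-1->S4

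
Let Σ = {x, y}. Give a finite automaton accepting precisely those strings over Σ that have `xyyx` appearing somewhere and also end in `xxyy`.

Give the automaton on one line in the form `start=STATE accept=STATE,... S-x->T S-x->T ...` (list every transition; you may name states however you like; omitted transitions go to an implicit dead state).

Run two small machines in parallel and take their product. One (5 states) tracks whether and how much of `xyyx` has been seen; the other (5 states) tracks how much of the suffix `xxyy` has currently been matched. Each combined state is a pair, one component from each; accept when both components accept. After merging equivalent states the machine shrinks.
With 9 states:
        x   y  
>  q0   q1  q0 
   q1   q1  q2 
   q2   q1  q3 
   q3   q4  q0 
   q4   q5  q6 
   q5   q5  q7 
   q6   q4  q6 
   q7   q4  q8 
 * q8   q4  q6 
(> = start, * = accepting)

start=q0 accept=q8 q0-x->q1 q0-y->q0 q1-x->q1 q1-y->q2 q2-x->q1 q2-y->q3 q3-x->q4 q3-y->q0 q4-x->q5 q4-y->q6 q5-x->q5 q5-y->q7 q6-x->q4 q6-y->q6 q7-x->q4 q7-y->q8 q8-x->q4 q8-y->q6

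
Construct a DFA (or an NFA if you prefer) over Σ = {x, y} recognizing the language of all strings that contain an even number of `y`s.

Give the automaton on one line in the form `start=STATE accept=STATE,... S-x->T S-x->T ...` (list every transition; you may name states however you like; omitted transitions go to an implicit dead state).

Keep the running count of `y`s modulo 2: each `y` advances along the cycle A → B → A while other symbols loop. Accept at A.
       x  y 
>* A   A  B 
   B   B  A 
(> = start, * = accepting)

start=A accept=A A-x->A A-y->B B-x->B B-y->A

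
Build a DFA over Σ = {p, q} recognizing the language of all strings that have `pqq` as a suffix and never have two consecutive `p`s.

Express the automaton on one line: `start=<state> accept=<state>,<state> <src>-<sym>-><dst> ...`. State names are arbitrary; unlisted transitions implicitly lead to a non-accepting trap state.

Handle the two conditions separately and then intersect. The first has 4 states tracking how much of the suffix `pqq` has currently been matched; the second has 3 states tracking partial matches of the forbidden pattern `pp`. A product state is a pair (one from each), accepting exactly when both do. After merging equivalent states the machine shrinks.
        p   q  
>  S0   S1  S0 
   S1   S2  S3 
   S2   S2  S2 
   S3   S1  S4 
 * S4   S1  S0 
(> = start, * = accepting)

start=S0 accept=S4 S0-p->S1 S0-q->S0 S1-p->S2 S1-q->S3 S2-p->S2 S2-q->S2 S3-p->S1 S3-q->S4 S4-p->S1 S4-q->S0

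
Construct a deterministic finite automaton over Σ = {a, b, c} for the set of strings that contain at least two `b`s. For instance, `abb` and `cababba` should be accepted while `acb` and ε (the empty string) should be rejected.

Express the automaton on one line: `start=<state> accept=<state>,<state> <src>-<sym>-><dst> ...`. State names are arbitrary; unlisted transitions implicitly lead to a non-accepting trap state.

start=q0 accept=q2,q3 q0-a->q0 q0-b->q1 q0-c->q0 q1-a->q1 q1-b->q2 q1-c->q1 q2-a->q2 q2-b->q3 q2-c->q2 q3-a->q3 q3-b->q3 q3-c->q3

Only the number of `b`s matters, and only up to 3. Make a chain q0 → q1 → q2 → q3 advanced by each `b` (with q3 absorbing); every other symbol self-loops. The accepting set is {q2, q3}.
        a   b   c  
>  q0   q0  q1  q0 
   q1   q1  q2  q1 
 * q2   q2  q3  q2 
 * q3   q3  q3  q3 
(> = start, * = accepting)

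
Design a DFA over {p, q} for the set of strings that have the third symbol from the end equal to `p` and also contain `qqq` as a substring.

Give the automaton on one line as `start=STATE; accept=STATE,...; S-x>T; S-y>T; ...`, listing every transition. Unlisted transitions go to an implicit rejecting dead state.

Handle the two conditions separately and then intersect. The first has 15 states tracking the last 3 symbols read; the second has 4 states tracking whether and how much of `qqq` has been seen. A product state is a pair (one from each), accepting exactly when both do. Minimizing collapses redundant product states.
          p    q  
>  s0     s0   s1 
   s1     s0   s2 
   s2     s0   s3 
   s3     s4   s3 
   s4     s5   s6 
   s5     s7   s8 
   s6     s9  s10 
 * s7     s7   s8 
 * s8     s9  s10 
 * s9     s5   s6 
 * s10    s4   s3 
(> = start, * = accepting)

start=s0; accept=s7,s8,s9,s10; s0-p>s0; s0-q>s1; s1-p>s0; s1-q>s2; s2-p>s0; s2-q>s3; s3-p>s4; s3-q>s3; s4-p>s5; s4-q>s6; s5-p>s7; s5-q>s8; s6-p>s9; s6-q>s10; s7-p>s7; s7-q>s8; s8-p>s9; s8-q>s10; s9-p>s5; s9-q>s6; s10-p>s4; s10-q>s3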